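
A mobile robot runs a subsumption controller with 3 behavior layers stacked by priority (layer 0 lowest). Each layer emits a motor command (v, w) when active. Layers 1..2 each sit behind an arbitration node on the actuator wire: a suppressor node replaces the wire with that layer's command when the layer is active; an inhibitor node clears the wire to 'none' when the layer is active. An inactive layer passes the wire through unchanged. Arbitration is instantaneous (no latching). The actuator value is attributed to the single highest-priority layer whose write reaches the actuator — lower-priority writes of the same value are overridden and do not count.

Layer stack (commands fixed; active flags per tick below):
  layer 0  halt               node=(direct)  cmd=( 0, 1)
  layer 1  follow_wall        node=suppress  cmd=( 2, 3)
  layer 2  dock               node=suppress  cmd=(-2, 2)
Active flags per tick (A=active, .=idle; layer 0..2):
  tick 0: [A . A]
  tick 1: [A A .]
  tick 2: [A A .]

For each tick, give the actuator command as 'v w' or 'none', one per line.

tick 0:
  layer 0 (halt) active — direct: (0, 1)
  layer 1 (follow_wall) idle — unchanged: (0, 1)
  layer 2 (dock) active — suppresses: (-2, 2)
  → actuator (-2, 2)
tick 1:
  layer 0 (halt) active — direct: (0, 1)
  layer 1 (follow_wall) active — suppresses: (2, 3)
  layer 2 (dock) idle — unchanged: (2, 3)
  → actuator (2, 3)
tick 2:
  layer 0 (halt) active — direct: (0, 1)
  layer 1 (follow_wall) active — suppresses: (2, 3)
  layer 2 (dock) idle — unchanged: (2, 3)
  → actuator (2, 3)

-2 2
2 3
2 3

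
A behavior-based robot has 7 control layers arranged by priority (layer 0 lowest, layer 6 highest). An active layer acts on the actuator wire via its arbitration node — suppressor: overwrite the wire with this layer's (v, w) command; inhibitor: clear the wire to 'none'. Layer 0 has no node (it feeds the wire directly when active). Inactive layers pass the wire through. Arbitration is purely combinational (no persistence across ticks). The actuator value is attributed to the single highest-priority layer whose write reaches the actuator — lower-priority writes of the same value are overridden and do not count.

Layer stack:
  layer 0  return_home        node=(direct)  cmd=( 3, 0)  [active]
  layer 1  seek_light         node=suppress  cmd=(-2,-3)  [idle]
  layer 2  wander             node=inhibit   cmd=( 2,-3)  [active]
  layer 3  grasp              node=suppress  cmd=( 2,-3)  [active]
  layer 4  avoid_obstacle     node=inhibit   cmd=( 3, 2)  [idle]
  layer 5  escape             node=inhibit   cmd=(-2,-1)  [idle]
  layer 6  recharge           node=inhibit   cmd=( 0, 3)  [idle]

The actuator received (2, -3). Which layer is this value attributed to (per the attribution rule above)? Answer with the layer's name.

grasp

layer 0 (return_home) active — direct: (3, 0)
layer 1 (seek_light) idle — unchanged: (3, 0)
layer 2 (wander) active — inhibits: none
layer 3 (grasp) active — suppresses: (2, -3)
layer 4 (avoid_obstacle) idle — unchanged: (2, -3)
layer 5 (escape) idle — unchanged: (2, -3)
layer 6 (recharge) idle — unchanged: (2, -3)
→ actuator (2, -3)
last writer: layer 3 = grasp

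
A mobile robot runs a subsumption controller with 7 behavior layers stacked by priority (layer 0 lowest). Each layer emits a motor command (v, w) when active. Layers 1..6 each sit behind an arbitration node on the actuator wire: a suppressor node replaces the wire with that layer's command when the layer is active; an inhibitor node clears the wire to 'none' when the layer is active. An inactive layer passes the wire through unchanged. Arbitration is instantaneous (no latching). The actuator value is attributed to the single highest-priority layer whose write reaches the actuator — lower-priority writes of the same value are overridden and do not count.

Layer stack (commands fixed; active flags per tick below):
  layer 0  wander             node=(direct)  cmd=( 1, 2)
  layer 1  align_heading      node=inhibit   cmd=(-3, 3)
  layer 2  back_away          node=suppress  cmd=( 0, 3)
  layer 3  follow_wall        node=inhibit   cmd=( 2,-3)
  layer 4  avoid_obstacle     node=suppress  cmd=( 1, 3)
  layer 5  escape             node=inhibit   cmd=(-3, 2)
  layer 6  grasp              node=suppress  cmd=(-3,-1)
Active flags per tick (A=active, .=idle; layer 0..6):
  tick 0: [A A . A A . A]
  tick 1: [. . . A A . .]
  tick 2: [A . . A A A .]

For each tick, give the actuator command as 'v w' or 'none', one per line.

tick 0:
  layer 0 (wander) active — direct: (1, 2)
  layer 1 (align_heading) active — inhibits: none
  layer 2 (back_away) idle — unchanged: none
  layer 3 (follow_wall) active — inhibits: none
  layer 4 (avoid_obstacle) active — suppresses: (1, 3)
  layer 5 (escape) idle — unchanged: (1, 3)
  layer 6 (grasp) active — suppresses: (-3, -1)
  → actuator (-3, -1)
tick 1:
  layer 0 (wander) idle — none
  layer 1 (align_heading) idle — unchanged: none
  layer 2 (back_away) idle — unchanged: none
  layer 3 (follow_wall) active — inhibits: none
  layer 4 (avoid_obstacle) active — suppresses: (1, 3)
  layer 5 (escape) idle — unchanged: (1, 3)
  layer 6 (grasp) idle — unchanged: (1, 3)
  → actuator (1, 3)
tick 2:
  layer 0 (wander) active — direct: (1, 2)
  layer 1 (align_heading) idle — unchanged: (1, 2)
  layer 2 (back_away) idle — unchanged: (1, 2)
  layer 3 (follow_wall) active — inhibits: none
  layer 4 (avoid_obstacle) active — suppresses: (1, 3)
  layer 5 (escape) active — inhibits: none
  layer 6 (grasp) idle — unchanged: none
  → actuator none

-3 -1
1 3
none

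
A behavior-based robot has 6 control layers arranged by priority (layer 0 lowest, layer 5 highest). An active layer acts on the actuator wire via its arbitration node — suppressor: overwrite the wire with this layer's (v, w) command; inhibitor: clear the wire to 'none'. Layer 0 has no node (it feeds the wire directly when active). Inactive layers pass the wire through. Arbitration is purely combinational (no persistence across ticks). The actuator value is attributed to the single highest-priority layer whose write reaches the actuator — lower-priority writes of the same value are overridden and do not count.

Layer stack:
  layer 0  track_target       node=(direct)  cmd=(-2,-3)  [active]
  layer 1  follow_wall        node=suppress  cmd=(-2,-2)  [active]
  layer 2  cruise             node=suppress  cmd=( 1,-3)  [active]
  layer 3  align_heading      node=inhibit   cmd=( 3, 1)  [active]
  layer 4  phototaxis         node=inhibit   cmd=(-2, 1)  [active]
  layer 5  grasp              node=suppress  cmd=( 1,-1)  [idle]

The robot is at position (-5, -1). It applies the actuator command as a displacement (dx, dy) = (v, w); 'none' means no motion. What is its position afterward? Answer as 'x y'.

[0] track_target on; wire := (-2, -3)
[1] follow_wall on (suppress); wire := (-2, -2)
[2] cruise on (suppress); wire := (1, -3)
[3] align_heading on (inhibit); wire := none
[4] phototaxis on (inhibit); wire := none
[5] grasp off; pass none
output none
position: (-5, -1) + none = (-5, -1)

-5 -1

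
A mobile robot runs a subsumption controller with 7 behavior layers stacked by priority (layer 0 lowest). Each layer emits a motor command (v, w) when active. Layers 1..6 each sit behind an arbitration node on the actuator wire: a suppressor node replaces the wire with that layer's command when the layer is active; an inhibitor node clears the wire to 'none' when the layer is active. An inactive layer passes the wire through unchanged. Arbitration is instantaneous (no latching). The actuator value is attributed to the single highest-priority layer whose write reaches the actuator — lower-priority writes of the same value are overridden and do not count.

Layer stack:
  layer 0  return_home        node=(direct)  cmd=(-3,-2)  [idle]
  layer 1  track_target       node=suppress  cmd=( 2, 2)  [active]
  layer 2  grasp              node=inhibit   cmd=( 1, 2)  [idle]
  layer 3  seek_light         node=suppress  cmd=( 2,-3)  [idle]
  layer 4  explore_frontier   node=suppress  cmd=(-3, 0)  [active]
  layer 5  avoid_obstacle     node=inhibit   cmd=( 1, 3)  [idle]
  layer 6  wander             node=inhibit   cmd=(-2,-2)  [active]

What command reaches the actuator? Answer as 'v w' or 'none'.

layer 0 (return_home) idle — none
layer 1 (track_target) active — suppresses: (2, 2)
layer 2 (grasp) idle — unchanged: (2, 2)
layer 3 (seek_light) idle — unchanged: (2, 2)
layer 4 (explore_frontier) active — suppresses: (-3, 0)
layer 5 (avoid_obstacle) idle — unchanged: (-3, 0)
layer 6 (wander) active — inhibits: none
→ actuator none

none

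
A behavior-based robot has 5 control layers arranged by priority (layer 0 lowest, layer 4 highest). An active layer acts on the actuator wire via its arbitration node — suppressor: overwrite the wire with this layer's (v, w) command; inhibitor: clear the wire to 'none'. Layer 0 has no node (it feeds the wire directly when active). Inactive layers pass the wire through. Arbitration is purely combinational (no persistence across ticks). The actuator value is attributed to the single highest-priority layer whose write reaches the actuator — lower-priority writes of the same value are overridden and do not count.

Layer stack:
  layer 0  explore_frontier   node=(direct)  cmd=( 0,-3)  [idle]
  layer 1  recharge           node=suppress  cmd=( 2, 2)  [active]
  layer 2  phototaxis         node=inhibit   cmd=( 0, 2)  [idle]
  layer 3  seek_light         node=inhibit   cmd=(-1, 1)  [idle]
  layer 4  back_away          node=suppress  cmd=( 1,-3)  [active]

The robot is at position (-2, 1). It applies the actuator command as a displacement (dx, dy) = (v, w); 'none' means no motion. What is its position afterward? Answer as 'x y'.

-1 -2

[0] explore_frontier off; wire := none
[1] recharge on (suppress); wire := (2, 2)
[2] phototaxis off; pass (2, 2)
[3] seek_light off; pass (2, 2)
[4] back_away on (suppress); wire := (1, -3)
output (1, -3)
position: (-2, 1) + (1, -3) = (-1, -2)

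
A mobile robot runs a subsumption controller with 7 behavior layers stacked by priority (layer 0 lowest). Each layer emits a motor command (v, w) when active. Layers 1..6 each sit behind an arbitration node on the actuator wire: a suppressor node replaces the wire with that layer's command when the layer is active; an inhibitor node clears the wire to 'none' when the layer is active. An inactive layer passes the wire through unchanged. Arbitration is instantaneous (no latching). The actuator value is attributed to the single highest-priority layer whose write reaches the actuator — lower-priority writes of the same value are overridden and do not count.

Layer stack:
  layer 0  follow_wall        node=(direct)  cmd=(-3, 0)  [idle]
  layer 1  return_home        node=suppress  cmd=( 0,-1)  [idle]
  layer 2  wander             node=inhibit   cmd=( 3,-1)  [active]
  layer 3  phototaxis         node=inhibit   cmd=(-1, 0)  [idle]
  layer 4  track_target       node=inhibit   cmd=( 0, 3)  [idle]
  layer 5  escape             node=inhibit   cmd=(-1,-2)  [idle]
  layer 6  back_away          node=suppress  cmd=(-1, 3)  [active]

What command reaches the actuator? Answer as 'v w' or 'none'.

-1 3

layer 0 (follow_wall) idle — none
layer 1 (return_home) idle — unchanged: none
layer 2 (wander) active — inhibits: none
layer 3 (phototaxis) idle — unchanged: none
layer 4 (track_target) idle — unchanged: none
layer 5 (escape) idle — unchanged: none
layer 6 (back_away) active — suppresses: (-1, 3)
→ actuator (-1, 3)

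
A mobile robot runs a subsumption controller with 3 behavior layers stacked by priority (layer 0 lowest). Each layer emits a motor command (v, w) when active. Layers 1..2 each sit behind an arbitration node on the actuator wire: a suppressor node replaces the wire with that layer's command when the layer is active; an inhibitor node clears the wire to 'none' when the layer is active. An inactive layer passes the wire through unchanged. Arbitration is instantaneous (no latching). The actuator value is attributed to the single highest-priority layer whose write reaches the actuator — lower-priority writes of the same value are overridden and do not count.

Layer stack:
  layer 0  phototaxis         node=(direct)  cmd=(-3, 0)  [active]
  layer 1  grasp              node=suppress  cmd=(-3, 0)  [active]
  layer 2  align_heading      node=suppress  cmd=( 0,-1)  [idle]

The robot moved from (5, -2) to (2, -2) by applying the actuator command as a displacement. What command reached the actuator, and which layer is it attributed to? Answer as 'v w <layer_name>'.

displacement = (2, -2) − (5, -2) = (-3, 0)
L0 phototaxis: active, feeds wire = (-3, 0)
L1 grasp: active, suppressor → wire = (-3, 0)
L2 align_heading: idle → wire stays (-3, 0)
actuator = (-3, 0) — from layer 1 (grasp)

-3 0 grasp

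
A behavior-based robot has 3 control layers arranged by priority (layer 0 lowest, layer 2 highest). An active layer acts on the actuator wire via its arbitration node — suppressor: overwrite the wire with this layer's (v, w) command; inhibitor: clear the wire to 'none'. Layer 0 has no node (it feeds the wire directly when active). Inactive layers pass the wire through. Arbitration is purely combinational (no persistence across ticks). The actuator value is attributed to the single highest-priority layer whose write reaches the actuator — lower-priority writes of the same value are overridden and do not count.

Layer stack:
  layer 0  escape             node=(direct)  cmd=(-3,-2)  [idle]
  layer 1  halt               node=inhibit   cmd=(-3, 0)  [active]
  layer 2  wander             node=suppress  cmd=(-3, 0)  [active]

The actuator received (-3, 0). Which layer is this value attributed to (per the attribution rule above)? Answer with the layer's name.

[0] escape off; wire := none
[1] halt on (inhibit); wire := none
[2] wander on (suppress); wire := (-3, 0)
output (-3, 0)
last writer: layer 2 = wander

wander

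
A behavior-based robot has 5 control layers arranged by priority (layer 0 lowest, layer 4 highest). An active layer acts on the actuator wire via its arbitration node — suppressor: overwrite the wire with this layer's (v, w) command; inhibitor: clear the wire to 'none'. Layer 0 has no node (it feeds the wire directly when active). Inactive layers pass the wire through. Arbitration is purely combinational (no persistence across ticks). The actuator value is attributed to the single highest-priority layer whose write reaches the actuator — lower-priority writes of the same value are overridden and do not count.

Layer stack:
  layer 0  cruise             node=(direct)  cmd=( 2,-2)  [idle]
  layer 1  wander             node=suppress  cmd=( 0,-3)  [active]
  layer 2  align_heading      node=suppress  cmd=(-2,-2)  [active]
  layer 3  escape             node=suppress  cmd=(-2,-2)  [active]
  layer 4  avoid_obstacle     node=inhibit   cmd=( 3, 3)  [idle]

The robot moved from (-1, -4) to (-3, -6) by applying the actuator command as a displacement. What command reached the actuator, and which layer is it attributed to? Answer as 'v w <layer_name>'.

displacement = (-3, -6) − (-1, -4) = (-2, -2)
L0 cruise: idle → wire = none
L1 wander: active, suppressor → wire = (0, -3)
L2 align_heading: active, suppressor → wire = (-2, -2)
L3 escape: active, suppressor → wire = (-2, -2)
L4 avoid_obstacle: idle → wire stays (-2, -2)
actuator = (-2, -2) — from layer 3 (escape)

-2 -2 escape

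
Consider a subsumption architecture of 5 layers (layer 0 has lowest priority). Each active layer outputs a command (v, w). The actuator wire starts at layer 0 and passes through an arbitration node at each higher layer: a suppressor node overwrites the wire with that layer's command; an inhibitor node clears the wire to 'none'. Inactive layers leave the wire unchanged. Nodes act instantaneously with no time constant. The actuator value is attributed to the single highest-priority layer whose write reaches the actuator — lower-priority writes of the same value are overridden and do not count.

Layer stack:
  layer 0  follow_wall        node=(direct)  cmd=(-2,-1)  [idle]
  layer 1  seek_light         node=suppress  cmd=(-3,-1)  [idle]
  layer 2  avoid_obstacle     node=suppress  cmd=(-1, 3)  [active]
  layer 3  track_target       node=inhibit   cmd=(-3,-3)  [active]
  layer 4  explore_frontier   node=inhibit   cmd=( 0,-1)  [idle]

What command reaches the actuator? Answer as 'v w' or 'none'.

[0] follow_wall off; wire := none
[1] seek_light off; pass none
[2] avoid_obstacle on (suppress); wire := (-1, 3)
[3] track_target on (inhibit); wire := none
[4] explore_frontier off; pass none
output none

none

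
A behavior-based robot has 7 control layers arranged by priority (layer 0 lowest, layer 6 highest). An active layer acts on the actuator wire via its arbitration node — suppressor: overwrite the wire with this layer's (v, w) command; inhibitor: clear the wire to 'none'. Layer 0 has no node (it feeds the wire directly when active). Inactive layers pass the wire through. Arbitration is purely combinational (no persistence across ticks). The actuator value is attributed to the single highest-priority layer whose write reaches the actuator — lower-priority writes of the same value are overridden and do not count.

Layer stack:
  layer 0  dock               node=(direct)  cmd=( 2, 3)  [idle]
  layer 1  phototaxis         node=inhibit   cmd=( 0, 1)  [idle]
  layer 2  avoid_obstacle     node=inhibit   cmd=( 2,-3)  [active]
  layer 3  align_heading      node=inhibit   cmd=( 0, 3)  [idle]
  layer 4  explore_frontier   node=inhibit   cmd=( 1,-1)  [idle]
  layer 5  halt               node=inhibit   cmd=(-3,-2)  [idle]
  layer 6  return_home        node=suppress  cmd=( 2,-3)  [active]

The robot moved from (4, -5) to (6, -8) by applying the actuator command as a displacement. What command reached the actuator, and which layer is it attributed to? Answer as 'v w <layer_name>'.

2 -3 return_home

displacement = (6, -8) − (4, -5) = (2, -3)
[0] dock off; wire := none
[1] phototaxis off; pass none
[2] avoid_obstacle on (inhibit); wire := none
[3] align_heading off; pass none
[4] explore_frontier off; pass none
[5] halt off; pass none
[6] return_home on (suppress); wire := (2, -3)
output (2, -3) — from layer 6 (return_home)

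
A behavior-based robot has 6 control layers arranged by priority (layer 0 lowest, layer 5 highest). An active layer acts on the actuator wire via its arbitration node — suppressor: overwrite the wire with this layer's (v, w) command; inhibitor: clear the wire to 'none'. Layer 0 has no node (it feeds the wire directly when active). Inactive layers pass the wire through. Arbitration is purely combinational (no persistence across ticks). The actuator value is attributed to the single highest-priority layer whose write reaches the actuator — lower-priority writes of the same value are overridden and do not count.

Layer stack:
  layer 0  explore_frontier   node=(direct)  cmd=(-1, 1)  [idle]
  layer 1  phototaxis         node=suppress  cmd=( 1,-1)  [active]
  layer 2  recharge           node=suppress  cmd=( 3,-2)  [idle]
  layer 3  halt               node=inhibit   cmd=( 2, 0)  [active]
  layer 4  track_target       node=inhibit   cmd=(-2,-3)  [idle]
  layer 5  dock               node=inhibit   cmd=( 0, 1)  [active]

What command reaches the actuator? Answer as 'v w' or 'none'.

none

L0 explore_frontier: idle → wire = none
L1 phototaxis: active, suppressor → wire = (1, -1)
L2 recharge: idle → wire stays (1, -1)
L3 halt: active, inhibitor → wire = none
L4 track_target: idle → wire stays none
L5 dock: active, inhibitor → wire = none
actuator = none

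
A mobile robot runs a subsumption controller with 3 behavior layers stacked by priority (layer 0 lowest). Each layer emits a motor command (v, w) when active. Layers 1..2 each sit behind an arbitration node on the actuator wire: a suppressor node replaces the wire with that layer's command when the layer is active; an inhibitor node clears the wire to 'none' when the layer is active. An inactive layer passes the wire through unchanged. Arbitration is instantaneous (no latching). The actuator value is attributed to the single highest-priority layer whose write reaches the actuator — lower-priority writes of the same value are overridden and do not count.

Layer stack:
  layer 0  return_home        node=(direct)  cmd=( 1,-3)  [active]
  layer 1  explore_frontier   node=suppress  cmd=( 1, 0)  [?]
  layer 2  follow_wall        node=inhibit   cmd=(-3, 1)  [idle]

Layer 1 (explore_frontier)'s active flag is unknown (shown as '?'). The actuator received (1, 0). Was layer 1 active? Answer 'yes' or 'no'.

yes

If layer 1 is active=yes:
  actuator would be (1, 0)
If layer 1 is active=no:
  actuator would be (1, -3)
Observed (1, 0), so layer 1 was active.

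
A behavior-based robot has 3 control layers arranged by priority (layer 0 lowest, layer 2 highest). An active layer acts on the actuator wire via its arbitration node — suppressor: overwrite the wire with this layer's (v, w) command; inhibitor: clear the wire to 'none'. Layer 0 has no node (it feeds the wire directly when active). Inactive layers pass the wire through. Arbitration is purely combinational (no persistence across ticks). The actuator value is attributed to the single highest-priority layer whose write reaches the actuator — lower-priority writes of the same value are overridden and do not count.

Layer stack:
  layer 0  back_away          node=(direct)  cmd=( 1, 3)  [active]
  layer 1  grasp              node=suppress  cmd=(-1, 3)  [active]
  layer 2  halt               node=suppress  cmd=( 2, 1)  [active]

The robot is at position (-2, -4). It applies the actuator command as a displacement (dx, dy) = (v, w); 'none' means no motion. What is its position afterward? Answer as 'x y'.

0 -3

layer 0 (back_away) active — direct: (1, 3)
layer 1 (grasp) active — suppresses: (-1, 3)
layer 2 (halt) active — suppresses: (2, 1)
→ actuator (2, 1)
position: (-2, -4) + (2, 1) = (0, -3)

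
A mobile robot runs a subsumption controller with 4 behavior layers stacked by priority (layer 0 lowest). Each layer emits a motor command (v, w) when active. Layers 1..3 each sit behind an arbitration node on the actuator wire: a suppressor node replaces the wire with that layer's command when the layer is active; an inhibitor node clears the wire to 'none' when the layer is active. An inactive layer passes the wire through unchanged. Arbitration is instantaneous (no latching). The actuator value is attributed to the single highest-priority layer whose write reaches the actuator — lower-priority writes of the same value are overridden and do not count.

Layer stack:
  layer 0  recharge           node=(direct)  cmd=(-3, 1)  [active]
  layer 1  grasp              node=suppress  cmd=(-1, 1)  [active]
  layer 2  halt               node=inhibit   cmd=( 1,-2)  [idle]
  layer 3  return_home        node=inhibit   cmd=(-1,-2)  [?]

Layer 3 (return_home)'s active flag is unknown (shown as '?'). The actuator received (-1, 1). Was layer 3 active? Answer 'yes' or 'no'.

no

If layer 3 is active=yes:
  actuator would be none
If layer 3 is active=no:
  actuator would be (-1, 1)
Observed (-1, 1), so layer 3 was idle.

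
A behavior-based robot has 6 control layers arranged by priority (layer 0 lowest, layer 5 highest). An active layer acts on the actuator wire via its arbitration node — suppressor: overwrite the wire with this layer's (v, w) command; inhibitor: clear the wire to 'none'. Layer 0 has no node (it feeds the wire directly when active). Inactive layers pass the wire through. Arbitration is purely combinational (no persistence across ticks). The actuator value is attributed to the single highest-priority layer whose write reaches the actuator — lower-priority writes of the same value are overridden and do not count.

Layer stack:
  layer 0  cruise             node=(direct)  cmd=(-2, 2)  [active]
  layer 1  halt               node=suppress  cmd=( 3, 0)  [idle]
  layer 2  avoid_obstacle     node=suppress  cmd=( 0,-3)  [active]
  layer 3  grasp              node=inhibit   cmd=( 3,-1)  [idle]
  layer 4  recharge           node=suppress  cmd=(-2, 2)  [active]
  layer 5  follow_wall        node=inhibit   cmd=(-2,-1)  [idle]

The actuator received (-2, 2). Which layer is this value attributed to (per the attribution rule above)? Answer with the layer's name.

[0] cruise on; wire := (-2, 2)
[1] halt off; pass (-2, 2)
[2] avoid_obstacle on (suppress); wire := (0, -3)
[3] grasp off; pass (0, -3)
[4] recharge on (suppress); wire := (-2, 2)
[5] follow_wall off; pass (-2, 2)
output (-2, 2)
last writer: layer 4 = recharge

recharge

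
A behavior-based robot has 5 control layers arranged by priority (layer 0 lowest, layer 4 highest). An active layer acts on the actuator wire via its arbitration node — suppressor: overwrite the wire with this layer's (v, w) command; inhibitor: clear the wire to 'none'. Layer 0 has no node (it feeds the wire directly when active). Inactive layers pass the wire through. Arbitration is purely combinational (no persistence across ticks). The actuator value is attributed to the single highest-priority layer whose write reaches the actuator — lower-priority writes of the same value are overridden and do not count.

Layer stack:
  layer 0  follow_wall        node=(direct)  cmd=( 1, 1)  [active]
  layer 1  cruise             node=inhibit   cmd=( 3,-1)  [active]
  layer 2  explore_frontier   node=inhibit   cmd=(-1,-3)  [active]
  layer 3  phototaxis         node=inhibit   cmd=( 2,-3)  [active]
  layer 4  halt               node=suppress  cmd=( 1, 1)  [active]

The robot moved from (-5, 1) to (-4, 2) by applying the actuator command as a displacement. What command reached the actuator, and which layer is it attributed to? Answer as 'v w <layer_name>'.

1 1 halt

displacement = (-4, 2) − (-5, 1) = (1, 1)
layer 0 (follow_wall) active — direct: (1, 1)
layer 1 (cruise) active — inhibits: none
layer 2 (explore_frontier) active — inhibits: none
layer 3 (phototaxis) active — inhibits: none
layer 4 (halt) active — suppresses: (1, 1)
→ actuator (1, 1) — from layer 4 (halt)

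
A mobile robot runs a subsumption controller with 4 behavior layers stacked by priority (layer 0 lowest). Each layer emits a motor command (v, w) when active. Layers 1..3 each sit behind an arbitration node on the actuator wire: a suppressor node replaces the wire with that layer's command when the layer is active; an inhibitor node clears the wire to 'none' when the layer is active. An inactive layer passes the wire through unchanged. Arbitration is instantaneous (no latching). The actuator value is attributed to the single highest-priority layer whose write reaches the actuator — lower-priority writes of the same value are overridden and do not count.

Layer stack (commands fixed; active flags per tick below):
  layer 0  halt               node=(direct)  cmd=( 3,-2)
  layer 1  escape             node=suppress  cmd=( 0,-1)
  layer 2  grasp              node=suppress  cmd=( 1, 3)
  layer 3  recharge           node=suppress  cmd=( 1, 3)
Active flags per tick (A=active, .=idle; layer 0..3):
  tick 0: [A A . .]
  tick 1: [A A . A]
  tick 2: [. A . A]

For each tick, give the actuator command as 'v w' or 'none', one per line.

tick 0:
  layer 0 (halt) active — direct: (3, -2)
  layer 1 (escape) active — suppresses: (0, -1)
  layer 2 (grasp) idle — unchanged: (0, -1)
  layer 3 (recharge) idle — unchanged: (0, -1)
  → actuator (0, -1)
tick 1:
  layer 0 (halt) active — direct: (3, -2)
  layer 1 (escape) active — suppresses: (0, -1)
  layer 2 (grasp) idle — unchanged: (0, -1)
  layer 3 (recharge) active — suppresses: (1, 3)
  → actuator (1, 3)
tick 2:
  layer 0 (halt) idle — none
  layer 1 (escape) active — suppresses: (0, -1)
  layer 2 (grasp) idle — unchanged: (0, -1)
  layer 3 (recharge) active — suppresses: (1, 3)
  → actuator (1, 3)

0 -1
1 3
1 3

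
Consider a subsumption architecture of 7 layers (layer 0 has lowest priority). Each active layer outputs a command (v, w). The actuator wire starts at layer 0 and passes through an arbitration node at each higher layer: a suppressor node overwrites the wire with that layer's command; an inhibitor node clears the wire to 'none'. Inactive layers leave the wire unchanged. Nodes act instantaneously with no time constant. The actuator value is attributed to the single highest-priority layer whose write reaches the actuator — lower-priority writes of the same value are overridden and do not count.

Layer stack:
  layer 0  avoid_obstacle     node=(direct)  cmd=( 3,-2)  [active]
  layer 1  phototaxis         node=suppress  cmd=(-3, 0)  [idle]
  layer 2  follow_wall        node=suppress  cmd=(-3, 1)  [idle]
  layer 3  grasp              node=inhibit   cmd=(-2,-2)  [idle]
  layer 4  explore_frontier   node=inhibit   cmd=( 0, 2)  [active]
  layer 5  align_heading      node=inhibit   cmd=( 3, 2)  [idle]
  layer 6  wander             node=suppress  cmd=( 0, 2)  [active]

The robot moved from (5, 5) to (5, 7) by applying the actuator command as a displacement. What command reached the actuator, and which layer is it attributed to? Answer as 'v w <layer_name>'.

0 2 wander

displacement = (5, 7) − (5, 5) = (0, 2)
layer 0 (avoid_obstacle) active — direct: (3, -2)
layer 1 (phototaxis) idle — unchanged: (3, -2)
layer 2 (follow_wall) idle — unchanged: (3, -2)
layer 3 (grasp) idle — unchanged: (3, -2)
layer 4 (explore_frontier) active — inhibits: none
layer 5 (align_heading) idle — unchanged: none
layer 6 (wander) active — suppresses: (0, 2)
→ actuator (0, 2) — from layer 6 (wander)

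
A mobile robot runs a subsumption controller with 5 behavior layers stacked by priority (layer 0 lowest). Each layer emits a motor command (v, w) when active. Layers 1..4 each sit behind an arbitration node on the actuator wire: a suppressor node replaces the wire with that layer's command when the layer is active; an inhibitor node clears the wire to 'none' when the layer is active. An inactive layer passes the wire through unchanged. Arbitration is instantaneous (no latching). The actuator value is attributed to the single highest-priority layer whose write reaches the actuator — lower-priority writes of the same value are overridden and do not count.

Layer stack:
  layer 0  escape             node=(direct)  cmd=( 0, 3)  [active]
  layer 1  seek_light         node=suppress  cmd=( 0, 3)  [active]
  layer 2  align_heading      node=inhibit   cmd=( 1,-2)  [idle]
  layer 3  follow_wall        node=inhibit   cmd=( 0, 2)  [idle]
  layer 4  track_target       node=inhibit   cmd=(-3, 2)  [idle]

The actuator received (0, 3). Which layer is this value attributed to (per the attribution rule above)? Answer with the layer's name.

seek_light

layer 0 (escape) active — direct: (0, 3)
layer 1 (seek_light) active — suppresses: (0, 3)
layer 2 (align_heading) idle — unchanged: (0, 3)
layer 3 (follow_wall) idle — unchanged: (0, 3)
layer 4 (track_target) idle — unchanged: (0, 3)
→ actuator (0, 3)
last writer: layer 1 = seek_light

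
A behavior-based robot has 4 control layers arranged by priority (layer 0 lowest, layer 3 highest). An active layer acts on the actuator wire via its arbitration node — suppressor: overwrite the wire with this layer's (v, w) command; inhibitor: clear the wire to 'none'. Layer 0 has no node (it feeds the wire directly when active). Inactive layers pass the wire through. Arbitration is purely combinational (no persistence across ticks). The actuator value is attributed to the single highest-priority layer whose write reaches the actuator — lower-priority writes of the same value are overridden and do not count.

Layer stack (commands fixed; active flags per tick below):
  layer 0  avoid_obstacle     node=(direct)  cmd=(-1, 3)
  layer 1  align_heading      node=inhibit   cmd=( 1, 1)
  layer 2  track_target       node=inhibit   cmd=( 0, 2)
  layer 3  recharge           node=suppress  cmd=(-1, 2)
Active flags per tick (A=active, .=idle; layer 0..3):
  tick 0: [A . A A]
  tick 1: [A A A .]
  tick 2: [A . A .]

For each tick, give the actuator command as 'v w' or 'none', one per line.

-1 2
none
none

tick 0:
  L0 avoid_obstacle: active, feeds wire = (-1, 3)
  L1 align_heading: idle → wire stays (-1, 3)
  L2 track_target: active, inhibitor → wire = none
  L3 recharge: active, suppressor → wire = (-1, 2)
  actuator = (-1, 2)
tick 1:
  L0 avoid_obstacle: active, feeds wire = (-1, 3)
  L1 align_heading: active, inhibitor → wire = none
  L2 track_target: active, inhibitor → wire = none
  L3 recharge: idle → wire stays none
  actuator = none
tick 2:
  L0 avoid_obstacle: active, feeds wire = (-1, 3)
  L1 align_heading: idle → wire stays (-1, 3)
  L2 track_target: active, inhibitor → wire = none
  L3 recharge: idle → wire stays none
  actuator = none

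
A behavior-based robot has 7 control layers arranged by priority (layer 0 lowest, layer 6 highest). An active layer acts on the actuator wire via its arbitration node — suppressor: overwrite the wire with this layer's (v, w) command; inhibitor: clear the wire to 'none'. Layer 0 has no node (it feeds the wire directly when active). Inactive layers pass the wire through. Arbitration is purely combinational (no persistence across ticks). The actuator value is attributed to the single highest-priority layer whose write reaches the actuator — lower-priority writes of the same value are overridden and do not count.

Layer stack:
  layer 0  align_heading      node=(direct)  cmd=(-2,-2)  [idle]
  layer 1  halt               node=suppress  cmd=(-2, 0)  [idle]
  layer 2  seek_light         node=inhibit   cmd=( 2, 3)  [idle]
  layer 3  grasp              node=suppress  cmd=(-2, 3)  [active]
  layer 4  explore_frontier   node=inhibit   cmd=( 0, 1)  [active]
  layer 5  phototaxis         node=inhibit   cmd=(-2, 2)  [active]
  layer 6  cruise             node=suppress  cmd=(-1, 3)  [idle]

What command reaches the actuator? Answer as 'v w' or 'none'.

L0 align_heading: idle → wire = none
L1 halt: idle → wire stays none
L2 seek_light: idle → wire stays none
L3 grasp: active, suppressor → wire = (-2, 3)
L4 explore_frontier: active, inhibitor → wire = none
L5 phototaxis: active, inhibitor → wire = none
L6 cruise: idle → wire stays none
actuator = none

none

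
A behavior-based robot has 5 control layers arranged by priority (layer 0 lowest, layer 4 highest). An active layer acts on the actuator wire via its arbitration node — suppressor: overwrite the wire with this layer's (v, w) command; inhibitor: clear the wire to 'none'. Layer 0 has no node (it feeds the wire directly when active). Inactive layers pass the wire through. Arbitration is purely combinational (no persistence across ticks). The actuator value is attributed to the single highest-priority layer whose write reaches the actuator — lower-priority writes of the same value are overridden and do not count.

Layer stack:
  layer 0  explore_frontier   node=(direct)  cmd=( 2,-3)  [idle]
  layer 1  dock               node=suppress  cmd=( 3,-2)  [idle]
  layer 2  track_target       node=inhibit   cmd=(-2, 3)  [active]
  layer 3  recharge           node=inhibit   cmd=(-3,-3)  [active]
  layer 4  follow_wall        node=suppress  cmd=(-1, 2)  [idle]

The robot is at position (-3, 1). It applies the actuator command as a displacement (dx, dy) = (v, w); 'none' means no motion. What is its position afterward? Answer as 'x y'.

layer 0 (explore_frontier) idle — none
layer 1 (dock) idle — unchanged: none
layer 2 (track_target) active — inhibits: none
layer 3 (recharge) active — inhibits: none
layer 4 (follow_wall) idle — unchanged: none
→ actuator none
position: (-3, 1) + none = (-3, 1)

-3 1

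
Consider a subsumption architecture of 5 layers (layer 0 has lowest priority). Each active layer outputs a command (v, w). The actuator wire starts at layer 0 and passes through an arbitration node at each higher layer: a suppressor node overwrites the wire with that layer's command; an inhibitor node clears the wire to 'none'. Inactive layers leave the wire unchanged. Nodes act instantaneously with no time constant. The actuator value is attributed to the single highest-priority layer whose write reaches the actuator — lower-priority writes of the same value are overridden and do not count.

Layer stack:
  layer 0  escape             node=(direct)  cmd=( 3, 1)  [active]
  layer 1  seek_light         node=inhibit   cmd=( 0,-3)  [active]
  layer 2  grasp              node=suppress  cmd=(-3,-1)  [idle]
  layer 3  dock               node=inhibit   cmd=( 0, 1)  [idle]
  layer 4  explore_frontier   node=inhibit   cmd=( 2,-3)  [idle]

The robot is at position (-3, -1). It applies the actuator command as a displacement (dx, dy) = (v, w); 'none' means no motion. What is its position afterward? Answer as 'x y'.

-3 -1

[0] escape on; wire := (3, 1)
[1] seek_light on (inhibit); wire := none
[2] grasp off; pass none
[3] dock off; pass none
[4] explore_frontier off; pass none
output none
position: (-3, -1) + none = (-3, -1)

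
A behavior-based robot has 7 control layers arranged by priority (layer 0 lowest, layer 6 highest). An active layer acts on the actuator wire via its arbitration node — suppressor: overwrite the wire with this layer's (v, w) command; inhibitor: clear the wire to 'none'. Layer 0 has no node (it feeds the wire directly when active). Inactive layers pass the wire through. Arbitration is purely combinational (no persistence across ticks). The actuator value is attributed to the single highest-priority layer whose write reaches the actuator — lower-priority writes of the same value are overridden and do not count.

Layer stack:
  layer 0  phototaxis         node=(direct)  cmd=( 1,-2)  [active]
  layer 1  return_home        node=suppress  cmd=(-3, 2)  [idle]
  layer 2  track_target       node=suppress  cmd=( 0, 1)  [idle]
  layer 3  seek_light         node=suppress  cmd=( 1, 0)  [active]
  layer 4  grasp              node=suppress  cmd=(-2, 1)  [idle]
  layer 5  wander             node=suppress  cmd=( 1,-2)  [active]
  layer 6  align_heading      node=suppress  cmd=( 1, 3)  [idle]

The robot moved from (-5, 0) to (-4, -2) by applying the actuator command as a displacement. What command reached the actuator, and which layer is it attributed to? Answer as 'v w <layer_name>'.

1 -2 wander

displacement = (-4, -2) − (-5, 0) = (1, -2)
layer 0 (phototaxis) active — direct: (1, -2)
layer 1 (return_home) idle — unchanged: (1, -2)
layer 2 (track_target) idle — unchanged: (1, -2)
layer 3 (seek_light) active — suppresses: (1, 0)
layer 4 (grasp) idle — unchanged: (1, 0)
layer 5 (wander) active — suppresses: (1, -2)
layer 6 (align_heading) idle — unchanged: (1, -2)
→ actuator (1, -2) — from layer 5 (wander)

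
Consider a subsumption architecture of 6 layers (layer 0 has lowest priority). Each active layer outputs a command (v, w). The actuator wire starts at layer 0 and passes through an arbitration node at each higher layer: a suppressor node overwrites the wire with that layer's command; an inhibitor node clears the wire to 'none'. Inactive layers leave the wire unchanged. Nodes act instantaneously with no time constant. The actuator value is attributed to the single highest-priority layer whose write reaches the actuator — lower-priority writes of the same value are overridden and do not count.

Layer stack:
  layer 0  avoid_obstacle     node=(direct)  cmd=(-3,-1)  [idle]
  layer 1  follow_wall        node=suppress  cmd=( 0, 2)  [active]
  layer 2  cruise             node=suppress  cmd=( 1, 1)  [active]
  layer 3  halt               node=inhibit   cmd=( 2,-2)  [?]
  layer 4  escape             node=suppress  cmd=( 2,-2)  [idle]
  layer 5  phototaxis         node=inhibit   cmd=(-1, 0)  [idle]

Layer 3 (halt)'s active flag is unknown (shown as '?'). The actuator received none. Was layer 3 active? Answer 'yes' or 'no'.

yes

If layer 3 is active=yes:
  actuator would be none
If layer 3 is active=no:
  actuator would be (1, 1)
Observed none, so layer 3 was active.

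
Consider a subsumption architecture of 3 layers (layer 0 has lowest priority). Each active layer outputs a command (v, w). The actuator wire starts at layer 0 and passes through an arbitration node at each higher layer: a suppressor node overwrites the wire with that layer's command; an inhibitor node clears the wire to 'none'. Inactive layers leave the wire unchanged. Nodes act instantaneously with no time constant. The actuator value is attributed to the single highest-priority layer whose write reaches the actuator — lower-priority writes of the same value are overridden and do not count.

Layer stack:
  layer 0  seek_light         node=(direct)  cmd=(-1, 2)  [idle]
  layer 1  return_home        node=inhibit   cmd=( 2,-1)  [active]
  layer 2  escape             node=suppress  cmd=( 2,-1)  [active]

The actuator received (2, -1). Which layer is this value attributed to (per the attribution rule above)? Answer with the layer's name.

escape

[0] seek_light off; wire := none
[1] return_home on (inhibit); wire := none
[2] escape on (suppress); wire := (2, -1)
output (2, -1)
last writer: layer 2 = escape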